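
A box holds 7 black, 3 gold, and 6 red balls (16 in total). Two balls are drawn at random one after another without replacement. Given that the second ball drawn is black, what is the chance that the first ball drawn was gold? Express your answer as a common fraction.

1/5

P(first=gold and the second ball drawn is black) = (3/16)·(7/15) = 7/80.
P(the second ball drawn is black) = Σ over first color = 7/40 + 7/80 + 7/40 = 7/16.
By Bayes, P(first=gold | the second ball drawn is black) = 7/80 / 7/16 = 1/5 ≈ 0.2000.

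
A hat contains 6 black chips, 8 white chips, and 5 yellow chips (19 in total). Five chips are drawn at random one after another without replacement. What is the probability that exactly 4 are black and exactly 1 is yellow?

25/3876

Unordered draws without replacement: count favorable combinations over C(19,5).
Favorable = C(6,4) · C(8,0) · C(5,1) = 75; total = C(19,5) = 11628.
P = 75/11628 = 25/3876 ≈ 0.0064.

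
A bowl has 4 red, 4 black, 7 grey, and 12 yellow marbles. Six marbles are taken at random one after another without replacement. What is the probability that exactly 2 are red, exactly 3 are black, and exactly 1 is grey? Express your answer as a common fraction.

Unordered draws without replacement: count favorable combinations over C(27,6).
Favorable = C(4,2) · C(4,3) · C(7,1) · C(12,0) = 168; total = C(27,6) = 296010.
P = 168/296010 = 28/49335 ≈ 0.0006.

28/49335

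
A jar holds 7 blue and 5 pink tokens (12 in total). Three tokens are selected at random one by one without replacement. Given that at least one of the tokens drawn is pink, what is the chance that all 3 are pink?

2/37

P(all 3 pink) = C(5,3)/C(12,3) = 1/22; P(at least one pink) = 1 − C(7,3)/C(12,3) = 37/44.
Since 'all 3 pink' ⊆ 'at least one pink', P(all 3 | at least one) = 1/22 / 37/44 = 2/37 ≈ 0.0541.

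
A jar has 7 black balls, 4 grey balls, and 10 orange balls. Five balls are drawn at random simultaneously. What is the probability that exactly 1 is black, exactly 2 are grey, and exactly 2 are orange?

Unordered draws without replacement: count favorable combinations over C(21,5).
Favorable = C(7,1) · C(4,2) · C(10,2) = 1890; total = C(21,5) = 20349.
P = 1890/20349 = 30/323 ≈ 0.0929.

30/323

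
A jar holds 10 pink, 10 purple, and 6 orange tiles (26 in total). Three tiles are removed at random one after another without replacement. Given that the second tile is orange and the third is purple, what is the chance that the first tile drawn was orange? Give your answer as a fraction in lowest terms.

5/24

P(first=orange and the second tile is orange and the third is purple) = (6/26)·(5/25)·(10/24) = 1/52.
P(E) = Σ over first color = 1/26 + 9/260 + 1/52 = 6/65.
By Bayes, P(first=orange | E) = 1/52 / 6/65 = 5/24 ≈ 0.2083.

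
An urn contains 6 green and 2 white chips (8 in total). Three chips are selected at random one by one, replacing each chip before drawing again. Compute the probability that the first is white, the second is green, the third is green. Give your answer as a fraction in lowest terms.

9/64

Multiply the conditional probability of each draw in order, with replacement (the composition resets each draw).
P = (2/8) · (6/8) · (6/8) = 9/64 ≈ 0.1406.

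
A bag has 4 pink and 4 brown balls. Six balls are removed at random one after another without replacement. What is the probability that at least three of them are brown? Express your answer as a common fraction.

Sum the hypergeometric tail for j = 3,…,4 brown balls.
Favorable = C(4,3)·C(4,3) + C(4,4)·C(4,2) = 22; total = C(8,6) = 28.
P = 22/28 = 11/14 ≈ 0.7857.

11/14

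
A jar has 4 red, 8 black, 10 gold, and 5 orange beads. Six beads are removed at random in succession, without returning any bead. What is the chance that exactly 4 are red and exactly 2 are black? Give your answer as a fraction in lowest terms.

Unordered draws without replacement: count favorable combinations over C(27,6).
Favorable = C(4,4) · C(8,2) · C(10,0) · C(5,0) = 28; total = C(27,6) = 296010.
P = 28/296010 = 14/148005 ≈ 0.0001.

14/148005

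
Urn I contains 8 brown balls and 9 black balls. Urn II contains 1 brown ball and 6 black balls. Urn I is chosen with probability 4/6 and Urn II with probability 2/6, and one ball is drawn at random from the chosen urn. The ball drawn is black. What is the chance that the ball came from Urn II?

17/38

P(black | Urn I) = 9/17; P(black | Urn II) = 6/7.
P(black) = 2/3·9/17 + 1/3·6/7 = 76/119.
By Bayes' rule, P(Urn II | black) = 2/7 / 76/119 = 17/38 ≈ 0.4474.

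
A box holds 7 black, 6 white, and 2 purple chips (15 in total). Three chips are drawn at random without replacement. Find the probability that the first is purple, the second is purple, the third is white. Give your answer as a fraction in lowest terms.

Multiply the conditional probability of each draw in order, without replacement, so each draw removes one from its color and from the total.
P = (2/15) · (1/14) · (6/13) = 2/455 ≈ 0.0044.

2/455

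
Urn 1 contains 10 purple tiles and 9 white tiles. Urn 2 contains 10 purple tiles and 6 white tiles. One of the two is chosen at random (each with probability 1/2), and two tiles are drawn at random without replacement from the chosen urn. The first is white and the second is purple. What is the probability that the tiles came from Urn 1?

20/39

P(E | Urn 1) = 5/19; P(E | Urn 2) = 1/4.
P(E) = 1/2·5/19 + 1/2·1/4 = 39/152.
By Bayes' rule, P(Urn 1 | E) = 5/38 / 39/152 = 20/39 ≈ 0.5128.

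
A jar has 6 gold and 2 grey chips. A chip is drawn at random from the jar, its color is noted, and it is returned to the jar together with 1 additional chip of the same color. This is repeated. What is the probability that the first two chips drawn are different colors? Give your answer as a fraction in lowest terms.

1/3

Either grey then gold, or gold then grey; after the first draw the total is 9.
P = (2/8)·(6/9) + (6/8)·(2/9) = 1/3 ≈ 0.3333.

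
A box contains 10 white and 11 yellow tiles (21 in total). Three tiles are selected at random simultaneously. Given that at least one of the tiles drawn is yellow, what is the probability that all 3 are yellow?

3/22

P(all 3 yellow) = C(11,3)/C(21,3) = 33/266; P(at least one yellow) = 1 − C(10,3)/C(21,3) = 121/133.
Since 'all 3 yellow' ⊆ 'at least one yellow', P(all 3 | at least one) = 33/266 / 121/133 = 3/22 ≈ 0.1364.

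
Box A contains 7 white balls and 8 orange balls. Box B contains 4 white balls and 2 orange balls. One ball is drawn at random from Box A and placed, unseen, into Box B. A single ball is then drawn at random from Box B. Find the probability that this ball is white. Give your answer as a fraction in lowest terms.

67/105

Condition on how many of the transferred balls are white (from Box A: 7 white of 15; then Box B has 7 total).
  0 white: C(7,0)C(8,1)/C(15,1) = 8/15; then P = 4/7
  1 white: C(7,1)C(8,0)/C(15,1) = 7/15; then P = 5/7
P(white from Box B) = 67/105 ≈ 0.6381.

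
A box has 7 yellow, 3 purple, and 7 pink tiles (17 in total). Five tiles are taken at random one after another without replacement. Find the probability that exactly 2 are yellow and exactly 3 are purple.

3/884

Unordered draws without replacement: count favorable combinations over C(17,5).
Favorable = C(7,2) · C(3,3) · C(7,0) = 21; total = C(17,5) = 6188.
P = 21/6188 = 3/884 ≈ 0.0034.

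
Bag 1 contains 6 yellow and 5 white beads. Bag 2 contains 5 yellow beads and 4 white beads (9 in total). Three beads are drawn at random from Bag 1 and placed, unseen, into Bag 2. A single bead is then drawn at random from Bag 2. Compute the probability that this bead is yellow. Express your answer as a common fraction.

Condition on how many of the transferred beads are yellow (from Bag 1: 6 yellow of 11; then Bag 2 has 12 total).
  0 yellow: C(6,0)C(5,3)/C(11,3) = 2/33; then P = 5/12
  1 yellow: C(6,1)C(5,2)/C(11,3) = 4/11; then P = 6/12
  2 yellow: C(6,2)C(5,1)/C(11,3) = 5/11; then P = 7/12
  3 yellow: C(6,3)C(5,0)/C(11,3) = 4/33; then P = 8/12
P(yellow from Bag 2) = 73/132 ≈ 0.5530.

73/132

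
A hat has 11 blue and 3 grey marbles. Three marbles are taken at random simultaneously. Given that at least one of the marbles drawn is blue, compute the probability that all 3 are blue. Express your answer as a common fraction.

P(all 3 blue) = C(11,3)/C(14,3) = 165/364; P(at least one blue) = 1 − C(3,3)/C(14,3) = 363/364.
Since 'all 3 blue' ⊆ 'at least one blue', P(all 3 | at least one) = 165/364 / 363/364 = 5/11 ≈ 0.4545.

5/11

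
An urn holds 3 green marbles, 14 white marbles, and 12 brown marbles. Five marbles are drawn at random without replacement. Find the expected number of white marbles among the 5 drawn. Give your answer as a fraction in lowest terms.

70/29

By linearity of expectation, E[X] = Σ P(draw i is white); by symmetry each draw (even without replacement) has P(white) = 14/29.
E[X] = 5 · 14/29 = 70/29 ≈ 2.4138.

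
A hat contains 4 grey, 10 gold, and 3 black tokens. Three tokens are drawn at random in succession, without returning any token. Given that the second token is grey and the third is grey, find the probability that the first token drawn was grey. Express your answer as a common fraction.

2/15

P(first=grey and the second token is grey and the third is grey) = (4/17)·(3/16)·(2/15) = 1/170.
P(E) = Σ over first color = 1/170 + 1/34 + 3/340 = 3/68.
By Bayes, P(first=grey | E) = 1/170 / 3/68 = 2/15 ≈ 0.1333.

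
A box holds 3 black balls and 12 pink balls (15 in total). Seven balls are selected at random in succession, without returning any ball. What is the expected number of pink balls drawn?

By linearity of expectation, E[X] = Σ P(draw i is pink); by symmetry each draw (even without replacement) has P(pink) = 12/15.
E[X] = 7 · 12/15 = 28/5 ≈ 5.6000.

28/5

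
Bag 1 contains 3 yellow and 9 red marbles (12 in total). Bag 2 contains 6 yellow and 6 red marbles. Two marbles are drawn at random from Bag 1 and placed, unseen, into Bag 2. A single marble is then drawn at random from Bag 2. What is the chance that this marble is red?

Condition on how many of the transferred marbles are red (from Bag 1: 9 red of 12; then Bag 2 has 14 total).
  0 red: C(9,0)C(3,2)/C(12,2) = 1/22; then P = 6/14
  1 red: C(9,1)C(3,1)/C(12,2) = 9/22; then P = 7/14
  2 red: C(9,2)C(3,0)/C(12,2) = 6/11; then P = 8/14
P(red from Bag 2) = 15/28 ≈ 0.5357.

15/28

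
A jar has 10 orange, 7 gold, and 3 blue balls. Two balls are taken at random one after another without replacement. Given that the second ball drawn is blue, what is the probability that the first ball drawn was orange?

P(first=orange and the second ball drawn is blue) = (10/20)·(3/19) = 3/38.
P(the second ball drawn is blue) = Σ over first color = 3/38 + 21/380 + 3/190 = 3/20.
By Bayes, P(first=orange | the second ball drawn is blue) = 3/38 / 3/20 = 10/19 ≈ 0.5263.

10/19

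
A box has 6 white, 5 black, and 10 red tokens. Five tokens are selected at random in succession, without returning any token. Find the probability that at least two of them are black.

983/2907

Sum the hypergeometric tail for j = 2,…,5 black tokens.
Favorable = C(5,2)·C(16,3) + C(5,3)·C(16,2) + C(5,4)·C(16,1) + C(5,5)·C(16,0) = 6881; total = C(21,5) = 20349.
P = 6881/20349 = 983/2907 ≈ 0.3381.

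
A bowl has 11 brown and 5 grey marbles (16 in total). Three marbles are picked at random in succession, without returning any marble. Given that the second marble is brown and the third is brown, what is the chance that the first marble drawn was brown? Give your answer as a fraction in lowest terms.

P(first=brown and the second marble is brown and the third is brown) = (11/16)·(10/15)·(9/14) = 33/112.
P(E) = Σ over first color = 33/112 + 55/336 = 11/24.
By Bayes, P(first=brown | E) = 33/112 / 11/24 = 9/14 ≈ 0.6429.

9/14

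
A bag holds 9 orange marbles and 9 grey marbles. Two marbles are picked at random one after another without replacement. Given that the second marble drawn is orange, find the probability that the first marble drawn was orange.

8/17

P(first=orange and the second marble drawn is orange) = (9/18)·(8/17) = 4/17.
P(the second marble drawn is orange) = Σ over first color = 4/17 + 9/34 = 1/2.
By Bayes, P(first=orange | the second marble drawn is orange) = 4/17 / 1/2 = 8/17 ≈ 0.4706.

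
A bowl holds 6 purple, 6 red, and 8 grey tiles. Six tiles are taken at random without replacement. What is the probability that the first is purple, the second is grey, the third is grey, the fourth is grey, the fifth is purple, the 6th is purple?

7/4845

Multiply the conditional probability of each draw in order, without replacement, so each draw removes one from its color and from the total.
P = (6/20) · (8/19) · (7/18) · (6/17) · (5/16) · (4/15) = 7/4845 ≈ 0.0014.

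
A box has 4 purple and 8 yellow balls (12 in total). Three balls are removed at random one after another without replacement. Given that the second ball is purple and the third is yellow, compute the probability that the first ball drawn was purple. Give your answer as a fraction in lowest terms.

P(first=purple and the second ball is purple and the third is yellow) = (4/12)·(3/11)·(8/10) = 4/55.
P(E) = Σ over first color = 4/55 + 28/165 = 8/33.
By Bayes, P(first=purple | E) = 4/55 / 8/33 = 3/10 ≈ 0.3000.

3/10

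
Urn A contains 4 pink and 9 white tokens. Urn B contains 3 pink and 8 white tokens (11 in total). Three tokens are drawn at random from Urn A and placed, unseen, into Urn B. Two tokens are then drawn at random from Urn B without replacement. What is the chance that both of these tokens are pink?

Condition on how many of the transferred tokens are pink (from Urn A: 4 pink of 13; then Urn B has 14 total).
  0 pink: C(4,0)C(9,3)/C(13,3) = 42/143; then P = C(3,2)/C(14,2) = 3/91
  1 pink: C(4,1)C(9,2)/C(13,3) = 72/143; then P = C(4,2)/C(14,2) = 6/91
  2 pink: C(4,2)C(9,1)/C(13,3) = 27/143; then P = C(5,2)/C(14,2) = 10/91
  3 pink: C(4,3)C(9,0)/C(13,3) = 2/143; then P = C(6,2)/C(14,2) = 15/91
P(both pink) = 6/91 ≈ 0.0659.

6/91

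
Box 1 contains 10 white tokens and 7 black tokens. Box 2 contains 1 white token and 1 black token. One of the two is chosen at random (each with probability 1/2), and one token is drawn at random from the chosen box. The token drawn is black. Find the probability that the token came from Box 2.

17/31

P(black | Box 1) = 7/17; P(black | Box 2) = 1/2.
P(black) = 1/2·7/17 + 1/2·1/2 = 31/68.
By Bayes' rule, P(Box 2 | black) = 1/4 / 31/68 = 17/31 ≈ 0.5484.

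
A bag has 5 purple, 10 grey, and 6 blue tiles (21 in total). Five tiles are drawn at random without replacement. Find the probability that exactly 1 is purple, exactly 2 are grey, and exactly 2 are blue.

Unordered draws without replacement: count favorable combinations over C(21,5).
Favorable = C(5,1) · C(10,2) · C(6,2) = 3375; total = C(21,5) = 20349.
P = 3375/20349 = 375/2261 ≈ 0.1659.

375/2261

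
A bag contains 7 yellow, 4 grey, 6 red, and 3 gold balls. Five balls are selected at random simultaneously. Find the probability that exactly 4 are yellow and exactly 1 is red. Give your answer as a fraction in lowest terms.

35/2584

Unordered draws without replacement: count favorable combinations over C(20,5).
Favorable = C(7,4) · C(4,0) · C(6,1) · C(3,0) = 210; total = C(20,5) = 15504.
P = 210/15504 = 35/2584 ≈ 0.0135.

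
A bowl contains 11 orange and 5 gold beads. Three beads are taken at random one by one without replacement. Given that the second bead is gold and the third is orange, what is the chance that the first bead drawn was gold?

2/7

P(first=gold and the second bead is gold and the third is orange) = (5/16)·(4/15)·(11/14) = 11/168.
P(E) = Σ over first color = 55/336 + 11/168 = 11/48.
By Bayes, P(first=gold | E) = 11/168 / 11/48 = 2/7 ≈ 0.2857.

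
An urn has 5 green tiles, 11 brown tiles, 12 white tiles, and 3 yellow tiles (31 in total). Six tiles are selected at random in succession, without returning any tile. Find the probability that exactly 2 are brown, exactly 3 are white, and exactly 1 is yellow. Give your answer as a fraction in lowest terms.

12100/245427

Unordered draws without replacement: count favorable combinations over C(31,6).
Favorable = C(5,0) · C(11,2) · C(12,3) · C(3,1) = 36300; total = C(31,6) = 736281.
P = 36300/736281 = 12100/245427 ≈ 0.0493.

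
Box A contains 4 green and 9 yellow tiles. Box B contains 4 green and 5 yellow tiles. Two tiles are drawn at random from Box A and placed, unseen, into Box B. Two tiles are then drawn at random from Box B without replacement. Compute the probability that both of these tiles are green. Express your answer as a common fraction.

Condition on how many of the transferred tiles are green (from Box A: 4 green of 13; then Box B has 11 total).
  0 green: C(4,0)C(9,2)/C(13,2) = 6/13; then P = C(4,2)/C(11,2) = 6/55
  1 green: C(4,1)C(9,1)/C(13,2) = 6/13; then P = C(5,2)/C(11,2) = 2/11
  2 green: C(4,2)C(9,0)/C(13,2) = 1/13; then P = C(6,2)/C(11,2) = 3/11
P(both green) = 111/715 ≈ 0.1552.

111/715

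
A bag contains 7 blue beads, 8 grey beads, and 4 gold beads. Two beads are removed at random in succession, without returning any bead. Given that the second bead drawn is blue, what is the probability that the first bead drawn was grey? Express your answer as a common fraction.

P(first=grey and the second bead drawn is blue) = (8/19)·(7/18) = 28/171.
P(the second bead drawn is blue) = Σ over first color = 7/57 + 28/171 + 14/171 = 7/19.
By Bayes, P(first=grey | the second bead drawn is blue) = 28/171 / 7/19 = 4/9 ≈ 0.4444.

4/9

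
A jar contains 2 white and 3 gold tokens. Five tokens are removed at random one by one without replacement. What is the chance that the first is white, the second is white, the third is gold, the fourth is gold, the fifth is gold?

1/10

Multiply the conditional probability of each draw in order, without replacement, so each draw removes one from its color and from the total.
P = (2/5) · (1/4) · (3/3) · (2/2) · (1/1) = 1/10 ≈ 0.1000.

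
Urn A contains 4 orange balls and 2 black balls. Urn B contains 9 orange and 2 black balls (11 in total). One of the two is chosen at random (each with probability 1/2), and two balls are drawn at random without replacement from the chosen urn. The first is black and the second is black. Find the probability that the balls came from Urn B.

3/14

P(E | Urn A) = 1/15; P(E | Urn B) = 1/55.
P(E) = 1/2·1/15 + 1/2·1/55 = 7/165.
By Bayes' rule, P(Urn B | E) = 1/110 / 7/165 = 3/14 ≈ 0.2143.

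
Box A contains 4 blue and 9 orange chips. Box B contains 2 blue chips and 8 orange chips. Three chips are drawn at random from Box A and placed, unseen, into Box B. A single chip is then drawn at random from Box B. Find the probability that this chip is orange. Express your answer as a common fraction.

131/169

Condition on how many of the transferred chips are orange (from Box A: 9 orange of 13; then Box B has 13 total).
  0 orange: C(9,0)C(4,3)/C(13,3) = 2/143; then P = 8/13
  1 orange: C(9,1)C(4,2)/C(13,3) = 27/143; then P = 9/13
  2 orange: C(9,2)C(4,1)/C(13,3) = 72/143; then P = 10/13
  3 orange: C(9,3)C(4,0)/C(13,3) = 42/143; then P = 11/13
P(orange from Box B) = 131/169 ≈ 0.7751.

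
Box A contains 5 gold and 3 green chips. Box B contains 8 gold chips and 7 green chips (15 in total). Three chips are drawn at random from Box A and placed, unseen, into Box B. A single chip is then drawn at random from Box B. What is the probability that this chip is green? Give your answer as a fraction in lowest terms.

Condition on how many of the transferred chips are green (from Box A: 3 green of 8; then Box B has 18 total).
  0 green: C(3,0)C(5,3)/C(8,3) = 5/28; then P = 7/18
  1 green: C(3,1)C(5,2)/C(8,3) = 15/28; then P = 8/18
  2 green: C(3,2)C(5,1)/C(8,3) = 15/56; then P = 9/18
  3 green: C(3,3)C(5,0)/C(8,3) = 1/56; then P = 10/18
P(green from Box B) = 65/144 ≈ 0.4514.

65/144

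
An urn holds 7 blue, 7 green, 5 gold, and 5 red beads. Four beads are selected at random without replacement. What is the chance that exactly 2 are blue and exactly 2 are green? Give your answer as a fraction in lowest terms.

Unordered draws without replacement: count favorable combinations over C(24,4).
Favorable = C(7,2) · C(7,2) · C(5,0) · C(5,0) = 441; total = C(24,4) = 10626.
P = 441/10626 = 21/506 ≈ 0.0415.

21/506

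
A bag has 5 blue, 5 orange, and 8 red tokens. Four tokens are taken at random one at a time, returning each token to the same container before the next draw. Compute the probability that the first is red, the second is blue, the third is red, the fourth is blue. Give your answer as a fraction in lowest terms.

Multiply the conditional probability of each draw in order, with replacement (the composition resets each draw).
P = (8/18) · (5/18) · (8/18) · (5/18) = 100/6561 ≈ 0.0152.

100/6561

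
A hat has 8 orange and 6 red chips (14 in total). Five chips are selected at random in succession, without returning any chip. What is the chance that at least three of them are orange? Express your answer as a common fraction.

Sum the hypergeometric tail for j = 3,…,5 orange chips.
Favorable = C(8,3)·C(6,2) + C(8,4)·C(6,1) + C(8,5)·C(6,0) = 1316; total = C(14,5) = 2002.
P = 1316/2002 = 94/143 ≈ 0.6573.

94/143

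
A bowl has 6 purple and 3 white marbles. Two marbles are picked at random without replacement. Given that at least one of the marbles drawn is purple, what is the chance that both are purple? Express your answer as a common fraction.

5/11

P(both purple) = C(6,2)/C(9,2) = 5/12; P(at least one purple) = 1 − C(3,2)/C(9,2) = 11/12.
Since 'both purple' ⊆ 'at least one purple', P(both | at least one) = 5/12 / 11/12 = 5/11 ≈ 0.4545.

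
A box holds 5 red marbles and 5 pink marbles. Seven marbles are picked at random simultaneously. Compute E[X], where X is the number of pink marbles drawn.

7/2

By linearity of expectation, E[X] = Σ P(draw i is pink); by symmetry each draw (even without replacement) has P(pink) = 5/10.
E[X] = 7 · 5/10 = 7/2 ≈ 3.5000.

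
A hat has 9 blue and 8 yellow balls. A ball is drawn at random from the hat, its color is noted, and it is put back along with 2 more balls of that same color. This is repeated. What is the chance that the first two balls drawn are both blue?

99/323

After a blue draw the hat holds 11 blue out of 19.
P = (9/17)·(11/19) = 99/323 ≈ 0.3065.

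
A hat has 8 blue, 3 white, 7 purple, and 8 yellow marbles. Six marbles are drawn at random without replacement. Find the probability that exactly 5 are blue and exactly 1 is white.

12/16445

Unordered draws without replacement: count favorable combinations over C(26,6).
Favorable = C(8,5) · C(3,1) · C(7,0) · C(8,0) = 168; total = C(26,6) = 230230.
P = 168/230230 = 12/16445 ≈ 0.0007.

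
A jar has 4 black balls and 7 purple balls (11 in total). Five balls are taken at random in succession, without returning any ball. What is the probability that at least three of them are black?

13/66

Sum the hypergeometric tail for j = 3,…,4 black balls.
Favorable = C(4,3)·C(7,2) + C(4,4)·C(7,1) = 91; total = C(11,5) = 462.
P = 91/462 = 13/66 ≈ 0.1970.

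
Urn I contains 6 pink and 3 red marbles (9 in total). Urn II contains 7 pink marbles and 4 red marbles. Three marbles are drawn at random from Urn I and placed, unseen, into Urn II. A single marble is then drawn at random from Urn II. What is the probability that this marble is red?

Condition on how many of the transferred marbles are red (from Urn I: 3 red of 9; then Urn II has 14 total).
  0 red: C(3,0)C(6,3)/C(9,3) = 5/21; then P = 4/14
  1 red: C(3,1)C(6,2)/C(9,3) = 15/28; then P = 5/14
  2 red: C(3,2)C(6,1)/C(9,3) = 3/14; then P = 6/14
  3 red: C(3,3)C(6,0)/C(9,3) = 1/84; then P = 7/14
P(red from Urn II) = 5/14 ≈ 0.3571.

5/14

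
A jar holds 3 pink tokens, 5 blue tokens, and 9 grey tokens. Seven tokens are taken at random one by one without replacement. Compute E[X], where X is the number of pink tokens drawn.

21/17

By linearity of expectation, E[X] = Σ P(draw i is pink); by symmetry each draw (even without replacement) has P(pink) = 3/17.
E[X] = 7 · 3/17 = 21/17 ≈ 1.2353.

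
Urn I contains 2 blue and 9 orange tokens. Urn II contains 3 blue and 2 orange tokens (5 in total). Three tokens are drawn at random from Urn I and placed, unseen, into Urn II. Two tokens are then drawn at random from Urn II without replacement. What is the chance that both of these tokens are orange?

Condition on how many of the transferred tokens are orange (from Urn I: 9 orange of 11; then Urn II has 8 total).
  1 orange: C(9,1)C(2,2)/C(11,3) = 3/55; then P = C(3,2)/C(8,2) = 3/28
  2 orange: C(9,2)C(2,1)/C(11,3) = 24/55; then P = C(4,2)/C(8,2) = 3/14
  3 orange: C(9,3)C(2,0)/C(11,3) = 28/55; then P = C(5,2)/C(8,2) = 5/14
P(both orange) = 433/1540 ≈ 0.2812.

433/1540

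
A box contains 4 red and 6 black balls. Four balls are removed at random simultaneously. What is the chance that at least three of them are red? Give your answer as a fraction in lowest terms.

5/42

Sum the hypergeometric tail for j = 3,…,4 red balls.
Favorable = C(4,3)·C(6,1) + C(4,4)·C(6,0) = 25; total = C(10,4) = 210.
P = 25/210 = 5/42 ≈ 0.1190.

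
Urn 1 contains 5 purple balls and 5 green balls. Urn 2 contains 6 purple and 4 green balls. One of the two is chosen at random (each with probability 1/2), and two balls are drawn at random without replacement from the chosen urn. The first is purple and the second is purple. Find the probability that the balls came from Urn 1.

2/5

P(E | Urn 1) = 2/9; P(E | Urn 2) = 1/3.
P(E) = 1/2·2/9 + 1/2·1/3 = 5/18.
By Bayes' rule, P(Urn 1 | E) = 1/9 / 5/18 = 2/5 ≈ 0.4000.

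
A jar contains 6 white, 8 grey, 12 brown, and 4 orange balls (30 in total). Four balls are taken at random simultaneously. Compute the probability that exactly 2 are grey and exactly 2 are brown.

88/1305

Unordered draws without replacement: count favorable combinations over C(30,4).
Favorable = C(6,0) · C(8,2) · C(12,2) · C(4,0) = 1848; total = C(30,4) = 27405.
P = 1848/27405 = 88/1305 ≈ 0.0674.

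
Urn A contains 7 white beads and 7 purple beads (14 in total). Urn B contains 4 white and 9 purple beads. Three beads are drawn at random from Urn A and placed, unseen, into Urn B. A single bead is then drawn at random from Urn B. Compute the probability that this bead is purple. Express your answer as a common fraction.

Condition on how many of the transferred beads are purple (from Urn A: 7 purple of 14; then Urn B has 16 total).
  0 purple: C(7,0)C(7,3)/C(14,3) = 5/52; then P = 9/16
  1 purple: C(7,1)C(7,2)/C(14,3) = 21/52; then P = 10/16
  2 purple: C(7,2)C(7,1)/C(14,3) = 21/52; then P = 11/16
  3 purple: C(7,3)C(7,0)/C(14,3) = 5/52; then P = 12/16
P(purple from Urn B) = 21/32 ≈ 0.6562.

21/32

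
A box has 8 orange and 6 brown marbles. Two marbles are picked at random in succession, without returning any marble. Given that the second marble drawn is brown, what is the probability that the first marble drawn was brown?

P(first=brown and the second marble drawn is brown) = (6/14)·(5/13) = 15/91.
P(the second marble drawn is brown) = Σ over first color = 24/91 + 15/91 = 3/7.
By Bayes, P(first=brown | the second marble drawn is brown) = 15/91 / 3/7 = 5/13 ≈ 0.3846.

5/13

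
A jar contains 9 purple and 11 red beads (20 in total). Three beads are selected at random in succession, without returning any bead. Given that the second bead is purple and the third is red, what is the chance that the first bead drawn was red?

P(first=red and the second bead is purple and the third is red) = (11/20)·(9/19)·(10/18) = 11/76.
P(E) = Σ over first color = 11/95 + 11/76 = 99/380.
By Bayes, P(first=red | E) = 11/76 / 99/380 = 5/9 ≈ 0.5556.

5/9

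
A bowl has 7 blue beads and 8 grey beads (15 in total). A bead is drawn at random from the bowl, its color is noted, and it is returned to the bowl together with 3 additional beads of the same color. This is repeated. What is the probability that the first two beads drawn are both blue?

After a blue draw the bowl holds 10 blue out of 18.
P = (7/15)·(10/18) = 7/27 ≈ 0.2593.

7/27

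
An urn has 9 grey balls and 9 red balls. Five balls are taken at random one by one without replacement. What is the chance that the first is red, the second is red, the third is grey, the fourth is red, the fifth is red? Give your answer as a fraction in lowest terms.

Multiply the conditional probability of each draw in order, without replacement, so each draw removes one from its color and from the total.
P = (9/18) · (8/17) · (9/16) · (7/15) · (6/14) = 9/340 ≈ 0.0265.

9/340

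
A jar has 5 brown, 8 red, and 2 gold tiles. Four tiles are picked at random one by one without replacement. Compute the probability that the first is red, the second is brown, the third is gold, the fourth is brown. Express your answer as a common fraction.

Multiply the conditional probability of each draw in order, without replacement, so each draw removes one from its color and from the total.
P = (8/15) · (5/14) · (2/13) · (4/12) = 8/819 ≈ 0.0098.

8/819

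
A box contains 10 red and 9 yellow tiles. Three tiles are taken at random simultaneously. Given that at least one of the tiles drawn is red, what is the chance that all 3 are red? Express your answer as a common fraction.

P(all 3 red) = C(10,3)/C(19,3) = 40/323; P(at least one red) = 1 − C(9,3)/C(19,3) = 295/323.
Since 'all 3 red' ⊆ 'at least one red', P(all 3 | at least one) = 40/323 / 295/323 = 8/59 ≈ 0.1356.

8/59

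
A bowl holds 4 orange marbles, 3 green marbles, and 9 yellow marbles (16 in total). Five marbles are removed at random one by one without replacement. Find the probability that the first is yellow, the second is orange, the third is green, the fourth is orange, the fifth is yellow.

Multiply the conditional probability of each draw in order, without replacement, so each draw removes one from its color and from the total.
P = (9/16) · (4/15) · (3/14) · (3/13) · (8/12) = 9/1820 ≈ 0.0049.

9/1820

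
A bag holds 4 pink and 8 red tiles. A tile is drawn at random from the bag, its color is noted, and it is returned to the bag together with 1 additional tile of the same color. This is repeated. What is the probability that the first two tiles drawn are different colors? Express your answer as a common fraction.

Either red then pink, or pink then red; after the first draw the total is 13.
P = (8/12)·(4/13) + (4/12)·(8/13) = 16/39 ≈ 0.4103.

16/39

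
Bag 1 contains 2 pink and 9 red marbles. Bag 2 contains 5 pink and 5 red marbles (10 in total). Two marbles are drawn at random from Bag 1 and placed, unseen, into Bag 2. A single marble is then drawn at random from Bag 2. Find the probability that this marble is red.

73/132

Condition on how many of the transferred marbles are red (from Bag 1: 9 red of 11; then Bag 2 has 12 total).
  0 red: C(9,0)C(2,2)/C(11,2) = 1/55; then P = 5/12
  1 red: C(9,1)C(2,1)/C(11,2) = 18/55; then P = 6/12
  2 red: C(9,2)C(2,0)/C(11,2) = 36/55; then P = 7/12
P(red from Bag 2) = 73/132 ≈ 0.5530.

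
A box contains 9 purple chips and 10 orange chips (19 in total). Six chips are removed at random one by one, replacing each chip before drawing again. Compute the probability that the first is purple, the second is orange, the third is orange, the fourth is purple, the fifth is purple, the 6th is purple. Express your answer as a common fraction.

656100/47045881

Multiply the conditional probability of each draw in order, with replacement (the composition resets each draw).
P = (9/19) · (10/19) · (10/19) · (9/19) · (9/19) · (9/19) = 656100/47045881 ≈ 0.0139.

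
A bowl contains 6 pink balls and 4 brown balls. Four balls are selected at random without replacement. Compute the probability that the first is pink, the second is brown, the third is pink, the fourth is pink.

Multiply the conditional probability of each draw in order, without replacement, so each draw removes one from its color and from the total.
P = (6/10) · (4/9) · (5/8) · (4/7) = 2/21 ≈ 0.0952.

2/21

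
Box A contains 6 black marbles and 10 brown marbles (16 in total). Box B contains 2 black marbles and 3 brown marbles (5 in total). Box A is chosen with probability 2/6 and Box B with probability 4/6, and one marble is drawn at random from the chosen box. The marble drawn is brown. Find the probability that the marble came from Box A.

25/73

P(brown | Box A) = 5/8; P(brown | Box B) = 3/5.
P(brown) = 1/3·5/8 + 2/3·3/5 = 73/120.
By Bayes' rule, P(Box A | brown) = 5/24 / 73/120 = 25/73 ≈ 0.3425.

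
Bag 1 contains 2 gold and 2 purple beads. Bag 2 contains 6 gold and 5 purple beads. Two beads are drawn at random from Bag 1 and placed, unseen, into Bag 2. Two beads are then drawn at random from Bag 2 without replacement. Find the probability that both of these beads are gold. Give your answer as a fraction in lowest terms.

Condition on how many of the transferred beads are gold (from Bag 1: 2 gold of 4; then Bag 2 has 13 total).
  0 gold: C(2,0)C(2,2)/C(4,2) = 1/6; then P = C(6,2)/C(13,2) = 5/26
  1 gold: C(2,1)C(2,1)/C(4,2) = 2/3; then P = C(7,2)/C(13,2) = 7/26
  2 gold: C(2,2)C(2,0)/C(4,2) = 1/6; then P = C(8,2)/C(13,2) = 14/39
P(both gold) = 127/468 ≈ 0.2714.

127/468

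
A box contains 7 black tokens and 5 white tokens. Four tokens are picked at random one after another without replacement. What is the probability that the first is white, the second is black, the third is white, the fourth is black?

7/99

Multiply the conditional probability of each draw in order, without replacement, so each draw removes one from its color and from the total.
P = (5/12) · (7/11) · (4/10) · (6/9) = 7/99 ≈ 0.0707.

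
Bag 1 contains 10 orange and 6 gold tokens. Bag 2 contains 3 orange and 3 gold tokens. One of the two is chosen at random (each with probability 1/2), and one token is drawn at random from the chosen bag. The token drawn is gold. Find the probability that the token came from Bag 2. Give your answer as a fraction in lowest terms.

4/7

P(gold | Bag 1) = 3/8; P(gold | Bag 2) = 1/2.
P(gold) = 1/2·3/8 + 1/2·1/2 = 7/16.
By Bayes' rule, P(Bag 2 | gold) = 1/4 / 7/16 = 4/7 ≈ 0.5714.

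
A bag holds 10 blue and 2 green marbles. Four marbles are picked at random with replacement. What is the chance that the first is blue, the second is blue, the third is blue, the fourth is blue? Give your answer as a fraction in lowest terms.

Multiply the conditional probability of each draw in order, with replacement (the composition resets each draw).
P = (10/12) · (10/12) · (10/12) · (10/12) = 625/1296 ≈ 0.4823.

625/1296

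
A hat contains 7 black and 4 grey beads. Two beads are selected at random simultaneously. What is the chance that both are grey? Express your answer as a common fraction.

Unordered draws without replacement: count favorable combinations over C(11,2).
Favorable = C(7,0) · C(4,2) = 6; total = C(11,2) = 55.
P = 6/55 = 6/55 ≈ 0.1091.

6/55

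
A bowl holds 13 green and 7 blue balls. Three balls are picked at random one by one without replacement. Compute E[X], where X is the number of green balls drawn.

39/20

By linearity of expectation, E[X] = Σ P(draw i is green); by symmetry each draw (even without replacement) has P(green) = 13/20.
E[X] = 3 · 13/20 = 39/20 ≈ 1.9500.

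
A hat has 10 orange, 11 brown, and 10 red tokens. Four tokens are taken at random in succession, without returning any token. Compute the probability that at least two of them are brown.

Sum the hypergeometric tail for j = 2,…,4 brown tokens.
Favorable = C(11,2)·C(20,2) + C(11,3)·C(20,1) + C(11,4)·C(20,0) = 14080; total = C(31,4) = 31465.
P = 14080/31465 = 2816/6293 ≈ 0.4475.

2816/6293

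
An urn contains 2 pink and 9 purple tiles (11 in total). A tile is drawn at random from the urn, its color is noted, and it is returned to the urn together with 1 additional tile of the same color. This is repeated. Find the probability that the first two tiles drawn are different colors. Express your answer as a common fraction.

3/11

Either pink then purple, or purple then pink; after the first draw the total is 12.
P = (2/11)·(9/12) + (9/11)·(2/12) = 3/11 ≈ 0.2727.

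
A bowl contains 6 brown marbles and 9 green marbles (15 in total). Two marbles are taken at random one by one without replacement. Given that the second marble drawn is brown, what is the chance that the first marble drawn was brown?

P(first=brown and the second marble drawn is brown) = (6/15)·(5/14) = 1/7.
P(the second marble drawn is brown) = Σ over first color = 1/7 + 9/35 = 2/5.
By Bayes, P(first=brown | the second marble drawn is brown) = 1/7 / 2/5 = 5/14 ≈ 0.3571.

5/14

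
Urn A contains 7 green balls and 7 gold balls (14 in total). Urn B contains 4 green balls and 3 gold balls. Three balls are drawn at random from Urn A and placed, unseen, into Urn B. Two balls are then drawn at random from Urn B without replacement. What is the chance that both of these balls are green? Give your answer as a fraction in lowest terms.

11/39

Condition on how many of the transferred balls are green (from Urn A: 7 green of 14; then Urn B has 10 total).
  0 green: C(7,0)C(7,3)/C(14,3) = 5/52; then P = C(4,2)/C(10,2) = 2/15
  1 green: C(7,1)C(7,2)/C(14,3) = 21/52; then P = C(5,2)/C(10,2) = 2/9
  2 green: C(7,2)C(7,1)/C(14,3) = 21/52; then P = C(6,2)/C(10,2) = 1/3
  3 green: C(7,3)C(7,0)/C(14,3) = 5/52; then P = C(7,2)/C(10,2) = 7/15
P(both green) = 11/39 ≈ 0.2821.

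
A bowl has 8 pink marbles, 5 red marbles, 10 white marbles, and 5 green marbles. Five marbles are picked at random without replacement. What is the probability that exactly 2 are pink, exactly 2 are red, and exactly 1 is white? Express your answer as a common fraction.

10/351

Unordered draws without replacement: count favorable combinations over C(28,5).
Favorable = C(8,2) · C(5,2) · C(10,1) · C(5,0) = 2800; total = C(28,5) = 98280.
P = 2800/98280 = 10/351 ≈ 0.0285.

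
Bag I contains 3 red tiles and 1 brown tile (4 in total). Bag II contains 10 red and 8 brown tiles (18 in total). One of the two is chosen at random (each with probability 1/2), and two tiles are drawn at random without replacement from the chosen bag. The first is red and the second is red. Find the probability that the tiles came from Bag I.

17/27

P(E | Bag I) = 1/2; P(E | Bag II) = 5/17.
P(E) = 1/2·1/2 + 1/2·5/17 = 27/68.
By Bayes' rule, P(Bag I | E) = 1/4 / 27/68 = 17/27 ≈ 0.6296.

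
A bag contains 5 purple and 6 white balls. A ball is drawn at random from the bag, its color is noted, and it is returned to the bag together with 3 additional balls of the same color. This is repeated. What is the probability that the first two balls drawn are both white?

27/77

After a white draw the bag holds 9 white out of 14.
P = (6/11)·(9/14) = 27/77 ≈ 0.3506.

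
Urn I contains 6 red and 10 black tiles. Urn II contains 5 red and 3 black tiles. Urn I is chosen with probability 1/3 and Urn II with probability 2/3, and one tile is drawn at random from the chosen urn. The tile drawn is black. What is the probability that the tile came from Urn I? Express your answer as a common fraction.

5/11

P(black | Urn I) = 5/8; P(black | Urn II) = 3/8.
P(black) = 1/3·5/8 + 2/3·3/8 = 11/24.
By Bayes' rule, P(Urn I | black) = 5/24 / 11/24 = 5/11 ≈ 0.4545.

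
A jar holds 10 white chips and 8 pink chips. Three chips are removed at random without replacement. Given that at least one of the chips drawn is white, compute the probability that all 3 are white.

P(all 3 white) = C(10,3)/C(18,3) = 5/34; P(at least one white) = 1 − C(8,3)/C(18,3) = 95/102.
Since 'all 3 white' ⊆ 'at least one white', P(all 3 | at least one) = 5/34 / 95/102 = 3/19 ≈ 0.1579.

3/19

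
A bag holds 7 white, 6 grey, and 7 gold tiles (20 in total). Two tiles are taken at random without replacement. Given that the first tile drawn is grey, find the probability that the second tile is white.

7/19

After removing 1 grey, the bag has 7 white out of 19 remaining.
P(second is white | given) = 7/19 ≈ 0.3684.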